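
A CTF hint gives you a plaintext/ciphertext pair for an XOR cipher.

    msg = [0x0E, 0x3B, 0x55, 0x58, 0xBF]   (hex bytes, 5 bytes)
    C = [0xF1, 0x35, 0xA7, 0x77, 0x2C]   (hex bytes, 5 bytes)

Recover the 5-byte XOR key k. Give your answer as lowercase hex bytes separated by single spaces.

ff 0e f2 2f 93

Since C = msg ⊕ k, XORing both sides with msg gives k = msg ⊕ C.
0e XOR f1 = ff
3b XOR 35 = 0e
55 XOR a7 = f2
58 XOR 77 = 2f
bf XOR 2c = 93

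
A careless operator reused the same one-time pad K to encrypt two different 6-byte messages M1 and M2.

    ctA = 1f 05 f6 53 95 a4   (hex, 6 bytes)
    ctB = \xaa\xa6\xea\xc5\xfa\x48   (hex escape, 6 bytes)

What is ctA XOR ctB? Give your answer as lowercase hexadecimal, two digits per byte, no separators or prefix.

b5a31c966fec

ctA ⊕ ctB = (M1 ⊕ K) ⊕ (M2 ⊕ K) = M1 ⊕ M2 — the shared key cancels under XOR.
1f xor aa = b5
05 xor a6 = a3
f6 xor ea = 1c
53 xor c5 = 96
95 xor fa = 6f
a4 xor 48 = ec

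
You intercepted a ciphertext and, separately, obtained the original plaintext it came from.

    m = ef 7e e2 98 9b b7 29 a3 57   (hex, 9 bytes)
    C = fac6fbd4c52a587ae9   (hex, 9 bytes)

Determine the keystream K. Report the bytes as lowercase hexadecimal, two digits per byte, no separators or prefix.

Since C = m ⊕ K, XORing both sides with m gives K = m ⊕ C.
11101111 xor 11111010 = 00010101
01111110 xor 11000110 = 10111000
11100010 xor 11111011 = 00011001
10011000 xor 11010100 = 01001100
10011011 xor 11000101 = 01011110
10110111 xor 00101010 = 10011101
00101001 xor 01011000 = 01110001
10100011 xor 01111010 = 11011001
01010111 xor 11101001 = 10111110

15b8194c5e9d71d9be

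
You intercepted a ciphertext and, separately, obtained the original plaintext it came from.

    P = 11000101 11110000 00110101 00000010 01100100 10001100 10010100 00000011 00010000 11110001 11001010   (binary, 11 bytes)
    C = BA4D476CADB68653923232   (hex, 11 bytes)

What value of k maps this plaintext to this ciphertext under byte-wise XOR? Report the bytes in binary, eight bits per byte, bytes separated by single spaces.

01111111 10111101 01110010 01101110 11001001 00111010 00010010 01010000 10000010 11000011 11111000

Since C = P ⊕ k, XORing both sides with P gives k = P ⊕ C.
byte 0: c5 ⊕ ba = 7f
byte 1: f0 ⊕ 4d = bd
byte 2: 35 ⊕ 47 = 72
byte 3: 02 ⊕ 6c = 6e
byte 4: 64 ⊕ ad = c9
byte 5: 8c ⊕ b6 = 3a
byte 6: 94 ⊕ 86 = 12
byte 7: 03 ⊕ 53 = 50
byte 8: 10 ⊕ 92 = 82
byte 9: f1 ⊕ 32 = c3
byte 10: ca ⊕ 32 = f8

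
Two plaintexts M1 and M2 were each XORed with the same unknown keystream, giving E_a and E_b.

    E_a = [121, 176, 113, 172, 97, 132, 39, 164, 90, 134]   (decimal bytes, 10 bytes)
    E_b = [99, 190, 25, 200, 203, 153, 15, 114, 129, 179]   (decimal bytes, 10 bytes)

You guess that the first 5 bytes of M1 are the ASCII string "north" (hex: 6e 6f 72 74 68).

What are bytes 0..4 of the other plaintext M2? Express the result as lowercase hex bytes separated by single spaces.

First, E_a ⊕ E_b = (M1 ⊕ K) ⊕ (M2 ⊕ K) = M1 ⊕ M2, so the key drops out. Then M2 = (M1 ⊕ M2) ⊕ M1 over the first 5 bytes.
byte 0: (79 ^ 63) ^ 6e = 1a ^ 6e = 74
byte 1: (b0 ^ be) ^ 6f = 0e ^ 6f = 61
byte 2: (71 ^ 19) ^ 72 = 68 ^ 72 = 1a
byte 3: (ac ^ c8) ^ 74 = 64 ^ 74 = 10
byte 4: (61 ^ cb) ^ 68 = aa ^ 68 = c2

74 61 1a 10 c2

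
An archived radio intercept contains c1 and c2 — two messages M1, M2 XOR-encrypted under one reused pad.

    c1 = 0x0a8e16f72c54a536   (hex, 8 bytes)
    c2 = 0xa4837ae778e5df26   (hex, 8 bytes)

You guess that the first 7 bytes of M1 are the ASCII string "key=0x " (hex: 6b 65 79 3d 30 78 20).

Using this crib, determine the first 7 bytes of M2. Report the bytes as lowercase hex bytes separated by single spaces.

c5 68 15 2d 64 c9 5a

First, c1 ⊕ c2 = (M1 ⊕ K) ⊕ (M2 ⊕ K) = M1 ⊕ M2, so the key drops out. Then M2 = (M1 ⊕ M2) ⊕ M1 over the first 7 bytes.
byte 0: (0a ^ a4) ^ 6b = ae ^ 6b = c5
byte 1: (8e ^ 83) ^ 65 = 0d ^ 65 = 68
byte 2: (16 ^ 7a) ^ 79 = 6c ^ 79 = 15
byte 3: (f7 ^ e7) ^ 3d = 10 ^ 3d = 2d
byte 4: (2c ^ 78) ^ 30 = 54 ^ 30 = 64
byte 5: (54 ^ e5) ^ 78 = b1 ^ 78 = c9
byte 6: (a5 ^ df) ^ 20 = 7a ^ 20 = 5a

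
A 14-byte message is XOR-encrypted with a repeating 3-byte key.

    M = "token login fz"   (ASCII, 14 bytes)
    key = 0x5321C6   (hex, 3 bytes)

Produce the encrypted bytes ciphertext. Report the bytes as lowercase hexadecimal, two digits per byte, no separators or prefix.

274ead364fe63f4ea13a4fe6355b

The 3-byte key repeats, so the effective keystream is 53 21 c6 53 21 c6 53 21 c6 53 21 c6 53 21.
byte 0: 74 ^ 53 = 27
byte 1: 6f ^ 21 = 4e
byte 2: 6b ^ c6 = ad
byte 3: 65 ^ 53 = 36
byte 4: 6e ^ 21 = 4f
byte 5: 20 ^ c6 = e6
byte 6: 6c ^ 53 = 3f
byte 7: 6f ^ 21 = 4e
byte 8: 67 ^ c6 = a1
byte 9: 69 ^ 53 = 3a
byte 10: 6e ^ 21 = 4f
byte 11: 20 ^ c6 = e6
byte 12: 66 ^ 53 = 35
byte 13: 7a ^ 21 = 5b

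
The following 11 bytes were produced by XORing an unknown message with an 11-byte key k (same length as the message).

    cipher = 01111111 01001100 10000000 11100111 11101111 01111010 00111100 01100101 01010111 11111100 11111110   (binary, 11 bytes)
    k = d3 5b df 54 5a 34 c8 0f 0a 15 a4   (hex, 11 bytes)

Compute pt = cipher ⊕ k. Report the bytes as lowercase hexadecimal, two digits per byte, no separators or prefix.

XOR is its own inverse, so applying the key byte-wise gives the result directly.
7f xor d3 = ac
4c xor 5b = 17
80 xor df = 5f
e7 xor 54 = b3
ef xor 5a = b5
7a xor 34 = 4e
3c xor c8 = f4
65 xor 0f = 6a
57 xor 0a = 5d
fc xor 15 = e9
fe xor a4 = 5a

ac175fb3b54ef46a5de95a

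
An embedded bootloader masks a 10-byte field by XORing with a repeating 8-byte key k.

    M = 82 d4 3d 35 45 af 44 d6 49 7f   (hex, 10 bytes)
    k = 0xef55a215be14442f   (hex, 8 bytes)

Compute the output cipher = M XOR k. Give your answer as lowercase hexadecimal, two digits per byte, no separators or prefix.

The 8-byte key repeats, so the effective keystream is ef 55 a2 15 be 14 44 2f ef 55.
byte 0: 10000010 XOR 11101111 = 01101101
byte 1: 11010100 XOR 01010101 = 10000001
byte 2: 00111101 XOR 10100010 = 10011111
byte 3: 00110101 XOR 00010101 = 00100000
byte 4: 01000101 XOR 10111110 = 11111011
byte 5: 10101111 XOR 00010100 = 10111011
byte 6: 01000100 XOR 01000100 = 00000000
byte 7: 11010110 XOR 00101111 = 11111001
byte 8: 01001001 XOR 11101111 = 10100110
byte 9: 01111111 XOR 01010101 = 00101010

6d819f20fbbb00f9a62a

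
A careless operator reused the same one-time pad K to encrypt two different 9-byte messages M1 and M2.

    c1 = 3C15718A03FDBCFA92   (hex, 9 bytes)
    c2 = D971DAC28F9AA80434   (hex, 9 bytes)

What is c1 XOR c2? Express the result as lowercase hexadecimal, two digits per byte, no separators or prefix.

c1 ⊕ c2 = (M1 ⊕ K) ⊕ (M2 ⊕ K) = M1 ⊕ M2 — the shared key cancels under XOR.
00111100 xor 11011001 = 11100101
00010101 xor 01110001 = 01100100
01110001 xor 11011010 = 10101011
10001010 xor 11000010 = 01001000
00000011 xor 10001111 = 10001100
11111101 xor 10011010 = 01100111
10111100 xor 10101000 = 00010100
11111010 xor 00000100 = 11111110
10010010 xor 00110100 = 10100110

e564ab488c6714fea6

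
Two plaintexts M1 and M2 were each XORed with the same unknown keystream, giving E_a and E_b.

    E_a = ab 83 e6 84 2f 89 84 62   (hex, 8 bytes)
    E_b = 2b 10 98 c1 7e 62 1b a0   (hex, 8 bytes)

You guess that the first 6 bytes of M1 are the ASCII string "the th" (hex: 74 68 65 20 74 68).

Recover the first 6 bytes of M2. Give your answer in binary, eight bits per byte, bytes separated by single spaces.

First, E_a ⊕ E_b = (M1 ⊕ K) ⊕ (M2 ⊕ K) = M1 ⊕ M2, so the key drops out. Then M2 = (M1 ⊕ M2) ⊕ M1 over the first 6 bytes.
byte 0: (ab XOR 2b) XOR 74 = 80 XOR 74 = f4
byte 1: (83 XOR 10) XOR 68 = 93 XOR 68 = fb
byte 2: (e6 XOR 98) XOR 65 = 7e XOR 65 = 1b
byte 3: (84 XOR c1) XOR 20 = 45 XOR 20 = 65
byte 4: (2f XOR 7e) XOR 74 = 51 XOR 74 = 25
byte 5: (89 XOR 62) XOR 68 = eb XOR 68 = 83

11110100 11111011 00011011 01100101 00100101 10000011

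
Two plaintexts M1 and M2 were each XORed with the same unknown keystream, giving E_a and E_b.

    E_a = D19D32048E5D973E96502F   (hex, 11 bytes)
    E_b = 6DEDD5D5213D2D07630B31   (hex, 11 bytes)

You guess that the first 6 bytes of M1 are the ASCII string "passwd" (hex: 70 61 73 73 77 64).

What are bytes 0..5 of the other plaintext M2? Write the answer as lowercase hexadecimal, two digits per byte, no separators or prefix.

cc1194a2d804

First, E_a ⊕ E_b = (M1 ⊕ K) ⊕ (M2 ⊕ K) = M1 ⊕ M2, so the key drops out. Then M2 = (M1 ⊕ M2) ⊕ M1 over the first 6 bytes.
byte 0: (d1 xor 6d) xor 70 = bc xor 70 = cc
byte 1: (9d xor ed) xor 61 = 70 xor 61 = 11
byte 2: (32 xor d5) xor 73 = e7 xor 73 = 94
byte 3: (04 xor d5) xor 73 = d1 xor 73 = a2
byte 4: (8e xor 21) xor 77 = af xor 77 = d8
byte 5: (5d xor 3d) xor 64 = 60 xor 64 = 04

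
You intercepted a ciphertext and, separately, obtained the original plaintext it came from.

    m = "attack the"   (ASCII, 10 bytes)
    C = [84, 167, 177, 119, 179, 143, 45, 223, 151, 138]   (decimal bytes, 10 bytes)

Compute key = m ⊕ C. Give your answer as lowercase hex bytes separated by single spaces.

Since C = m ⊕ key, XORing both sides with m gives key = m ⊕ C.
byte 0: 61 ^ 54 = 35
byte 1: 74 ^ a7 = d3
byte 2: 74 ^ b1 = c5
byte 3: 61 ^ 77 = 16
byte 4: 63 ^ b3 = d0
byte 5: 6b ^ 8f = e4
byte 6: 20 ^ 2d = 0d
byte 7: 74 ^ df = ab
byte 8: 68 ^ 97 = ff
byte 9: 65 ^ 8a = ef

35 d3 c5 16 d0 e4 0d ab ff ef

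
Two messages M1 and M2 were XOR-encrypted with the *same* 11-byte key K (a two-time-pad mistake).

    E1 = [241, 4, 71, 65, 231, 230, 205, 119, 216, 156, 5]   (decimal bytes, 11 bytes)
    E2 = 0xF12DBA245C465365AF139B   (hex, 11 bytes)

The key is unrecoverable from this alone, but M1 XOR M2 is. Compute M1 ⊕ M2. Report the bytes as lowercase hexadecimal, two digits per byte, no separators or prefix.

0029fd65bba09e12778f9e

E1 ⊕ E2 = (M1 ⊕ K) ⊕ (M2 ⊕ K) = M1 ⊕ M2 — the shared key cancels under XOR.
byte 0: f1 XOR f1 = 00
byte 1: 04 XOR 2d = 29
byte 2: 47 XOR ba = fd
byte 3: 41 XOR 24 = 65
byte 4: e7 XOR 5c = bb
byte 5: e6 XOR 46 = a0
byte 6: cd XOR 53 = 9e
byte 7: 77 XOR 65 = 12
byte 8: d8 XOR af = 77
byte 9: 9c XOR 13 = 8f
byte 10: 05 XOR 9b = 9e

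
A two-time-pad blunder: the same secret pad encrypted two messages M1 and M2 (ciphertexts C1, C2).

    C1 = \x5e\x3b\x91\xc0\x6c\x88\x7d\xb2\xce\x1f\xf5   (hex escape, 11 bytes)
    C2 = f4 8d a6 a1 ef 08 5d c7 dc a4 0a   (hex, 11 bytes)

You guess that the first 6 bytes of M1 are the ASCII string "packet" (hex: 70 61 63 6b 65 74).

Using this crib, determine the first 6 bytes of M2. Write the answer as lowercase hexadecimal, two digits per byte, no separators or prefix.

First, C1 ⊕ C2 = (M1 ⊕ K) ⊕ (M2 ⊕ K) = M1 ⊕ M2, so the key drops out. Then M2 = (M1 ⊕ M2) ⊕ M1 over the first 6 bytes.
byte 0: (5e XOR f4) XOR 70 = aa XOR 70 = da
byte 1: (3b XOR 8d) XOR 61 = b6 XOR 61 = d7
byte 2: (91 XOR a6) XOR 63 = 37 XOR 63 = 54
byte 3: (c0 XOR a1) XOR 6b = 61 XOR 6b = 0a
byte 4: (6c XOR ef) XOR 65 = 83 XOR 65 = e6
byte 5: (88 XOR 08) XOR 74 = 80 XOR 74 = f4

dad7540ae6f4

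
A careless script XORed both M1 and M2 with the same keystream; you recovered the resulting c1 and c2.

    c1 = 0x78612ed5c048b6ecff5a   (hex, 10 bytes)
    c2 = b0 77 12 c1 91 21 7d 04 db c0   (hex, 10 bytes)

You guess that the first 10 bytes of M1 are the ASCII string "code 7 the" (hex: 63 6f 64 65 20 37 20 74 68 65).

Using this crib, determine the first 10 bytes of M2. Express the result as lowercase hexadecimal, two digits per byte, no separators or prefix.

First, c1 ⊕ c2 = (M1 ⊕ K) ⊕ (M2 ⊕ K) = M1 ⊕ M2, so the key drops out. Then M2 = (M1 ⊕ M2) ⊕ M1 over the first 10 bytes.
byte 0: (78 ⊕ b0) ⊕ 63 = c8 ⊕ 63 = ab
byte 1: (61 ⊕ 77) ⊕ 6f = 16 ⊕ 6f = 79
byte 2: (2e ⊕ 12) ⊕ 64 = 3c ⊕ 64 = 58
byte 3: (d5 ⊕ c1) ⊕ 65 = 14 ⊕ 65 = 71
byte 4: (c0 ⊕ 91) ⊕ 20 = 51 ⊕ 20 = 71
byte 5: (48 ⊕ 21) ⊕ 37 = 69 ⊕ 37 = 5e
byte 6: (b6 ⊕ 7d) ⊕ 20 = cb ⊕ 20 = eb
byte 7: (ec ⊕ 04) ⊕ 74 = e8 ⊕ 74 = 9c
byte 8: (ff ⊕ db) ⊕ 68 = 24 ⊕ 68 = 4c
byte 9: (5a ⊕ c0) ⊕ 65 = 9a ⊕ 65 = ff

ab795871715eeb9c4cff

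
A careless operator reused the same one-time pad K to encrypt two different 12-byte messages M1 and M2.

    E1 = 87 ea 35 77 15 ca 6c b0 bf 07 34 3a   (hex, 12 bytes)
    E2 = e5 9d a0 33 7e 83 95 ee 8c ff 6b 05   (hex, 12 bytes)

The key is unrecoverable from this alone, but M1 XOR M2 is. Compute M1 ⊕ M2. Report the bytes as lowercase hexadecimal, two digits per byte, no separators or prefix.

627795446b49f95e33f85f3f

E1 ⊕ E2 = (M1 ⊕ K) ⊕ (M2 ⊕ K) = M1 ⊕ M2 — the shared key cancels under XOR.
87 XOR e5 = 62
ea XOR 9d = 77
35 XOR a0 = 95
77 XOR 33 = 44
15 XOR 7e = 6b
ca XOR 83 = 49
6c XOR 95 = f9
b0 XOR ee = 5e
bf XOR 8c = 33
07 XOR ff = f8
34 XOR 6b = 5f
3a XOR 05 = 3f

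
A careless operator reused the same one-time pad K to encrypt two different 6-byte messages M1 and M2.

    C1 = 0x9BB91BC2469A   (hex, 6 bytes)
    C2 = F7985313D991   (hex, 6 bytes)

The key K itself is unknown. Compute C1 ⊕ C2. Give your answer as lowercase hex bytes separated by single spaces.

C1 ⊕ C2 = (M1 ⊕ K) ⊕ (M2 ⊕ K) = M1 ⊕ M2 — the shared key cancels under XOR.
byte 0: 9b xor f7 = 6c
byte 1: b9 xor 98 = 21
byte 2: 1b xor 53 = 48
byte 3: c2 xor 13 = d1
byte 4: 46 xor d9 = 9f
byte 5: 9a xor 91 = 0b

6c 21 48 d1 9f 0b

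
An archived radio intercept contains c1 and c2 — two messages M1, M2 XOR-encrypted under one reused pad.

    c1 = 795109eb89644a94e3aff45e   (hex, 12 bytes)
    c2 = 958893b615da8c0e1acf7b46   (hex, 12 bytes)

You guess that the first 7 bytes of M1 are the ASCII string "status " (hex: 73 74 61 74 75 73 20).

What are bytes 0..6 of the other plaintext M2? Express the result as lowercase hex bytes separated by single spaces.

9f ad fb 29 e9 cd e6

First, c1 ⊕ c2 = (M1 ⊕ K) ⊕ (M2 ⊕ K) = M1 ⊕ M2, so the key drops out. Then M2 = (M1 ⊕ M2) ⊕ M1 over the first 7 bytes.
byte 0: (79 ⊕ 95) ⊕ 73 = ec ⊕ 73 = 9f
byte 1: (51 ⊕ 88) ⊕ 74 = d9 ⊕ 74 = ad
byte 2: (09 ⊕ 93) ⊕ 61 = 9a ⊕ 61 = fb
byte 3: (eb ⊕ b6) ⊕ 74 = 5d ⊕ 74 = 29
byte 4: (89 ⊕ 15) ⊕ 75 = 9c ⊕ 75 = e9
byte 5: (64 ⊕ da) ⊕ 73 = be ⊕ 73 = cd
byte 6: (4a ⊕ 8c) ⊕ 20 = c6 ⊕ 20 = e6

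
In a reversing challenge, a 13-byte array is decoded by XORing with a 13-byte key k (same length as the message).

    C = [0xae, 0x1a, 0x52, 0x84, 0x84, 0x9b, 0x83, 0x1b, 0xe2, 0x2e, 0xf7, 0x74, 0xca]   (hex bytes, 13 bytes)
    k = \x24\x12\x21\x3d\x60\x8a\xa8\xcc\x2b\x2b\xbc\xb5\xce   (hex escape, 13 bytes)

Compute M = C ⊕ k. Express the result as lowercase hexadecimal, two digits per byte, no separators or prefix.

8a0873b9e4112bd7c9054bc104

XOR is its own inverse, so applying the key byte-wise gives the result directly.
ae XOR 24 = 8a
1a XOR 12 = 08
52 XOR 21 = 73
84 XOR 3d = b9
84 XOR 60 = e4
9b XOR 8a = 11
83 XOR a8 = 2b
1b XOR cc = d7
e2 XOR 2b = c9
2e XOR 2b = 05
f7 XOR bc = 4b
74 XOR b5 = c1
ca XOR ce = 04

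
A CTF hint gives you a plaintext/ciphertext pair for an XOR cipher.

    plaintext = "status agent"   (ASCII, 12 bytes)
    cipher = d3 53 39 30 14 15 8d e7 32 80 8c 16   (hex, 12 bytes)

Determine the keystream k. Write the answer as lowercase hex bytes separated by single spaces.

Since cipher = plaintext ⊕ k, XORing both sides with plaintext gives k = plaintext ⊕ cipher.
73 xor d3 = a0
74 xor 53 = 27
61 xor 39 = 58
74 xor 30 = 44
75 xor 14 = 61
73 xor 15 = 66
20 xor 8d = ad
61 xor e7 = 86
67 xor 32 = 55
65 xor 80 = e5
6e xor 8c = e2
74 xor 16 = 62

a0 27 58 44 61 66 ad 86 55 e5 e2 62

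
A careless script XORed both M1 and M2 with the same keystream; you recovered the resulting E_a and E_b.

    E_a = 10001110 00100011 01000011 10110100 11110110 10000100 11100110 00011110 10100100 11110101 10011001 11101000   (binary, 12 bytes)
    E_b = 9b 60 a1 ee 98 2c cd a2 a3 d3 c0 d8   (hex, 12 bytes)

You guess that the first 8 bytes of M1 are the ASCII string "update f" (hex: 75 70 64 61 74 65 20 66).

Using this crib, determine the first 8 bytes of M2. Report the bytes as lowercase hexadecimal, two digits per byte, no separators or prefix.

First, E_a ⊕ E_b = (M1 ⊕ K) ⊕ (M2 ⊕ K) = M1 ⊕ M2, so the key drops out. Then M2 = (M1 ⊕ M2) ⊕ M1 over the first 8 bytes.
byte 0: (8e xor 9b) xor 75 = 15 xor 75 = 60
byte 1: (23 xor 60) xor 70 = 43 xor 70 = 33
byte 2: (43 xor a1) xor 64 = e2 xor 64 = 86
byte 3: (b4 xor ee) xor 61 = 5a xor 61 = 3b
byte 4: (f6 xor 98) xor 74 = 6e xor 74 = 1a
byte 5: (84 xor 2c) xor 65 = a8 xor 65 = cd
byte 6: (e6 xor cd) xor 20 = 2b xor 20 = 0b
byte 7: (1e xor a2) xor 66 = bc xor 66 = da

6033863b1acd0bda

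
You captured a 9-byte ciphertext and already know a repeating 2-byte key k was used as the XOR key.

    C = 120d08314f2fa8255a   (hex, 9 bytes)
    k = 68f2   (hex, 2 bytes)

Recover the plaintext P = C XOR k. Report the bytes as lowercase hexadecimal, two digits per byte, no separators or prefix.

The 2-byte key repeats, so the effective keystream is 68 f2 68 f2 68 f2 68 f2 68.
byte 0: 12 xor 68 = 7a
byte 1: 0d xor f2 = ff
byte 2: 08 xor 68 = 60
byte 3: 31 xor f2 = c3
byte 4: 4f xor 68 = 27
byte 5: 2f xor f2 = dd
byte 6: a8 xor 68 = c0
byte 7: 25 xor f2 = d7
byte 8: 5a xor 68 = 32

7aff60c327ddc0d732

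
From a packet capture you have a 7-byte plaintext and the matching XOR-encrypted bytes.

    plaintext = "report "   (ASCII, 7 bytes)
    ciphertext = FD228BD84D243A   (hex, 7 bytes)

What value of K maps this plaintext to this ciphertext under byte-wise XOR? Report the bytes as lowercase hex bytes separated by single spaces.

8f 47 fb b7 3f 50 1a

Since ciphertext = plaintext ⊕ K, XORing both sides with plaintext gives K = plaintext ⊕ ciphertext.
01110010 ⊕ 11111101 = 10001111
01100101 ⊕ 00100010 = 01000111
01110000 ⊕ 10001011 = 11111011
01101111 ⊕ 11011000 = 10110111
01110010 ⊕ 01001101 = 00111111
01110100 ⊕ 00100100 = 01010000
00100000 ⊕ 00111010 = 00011010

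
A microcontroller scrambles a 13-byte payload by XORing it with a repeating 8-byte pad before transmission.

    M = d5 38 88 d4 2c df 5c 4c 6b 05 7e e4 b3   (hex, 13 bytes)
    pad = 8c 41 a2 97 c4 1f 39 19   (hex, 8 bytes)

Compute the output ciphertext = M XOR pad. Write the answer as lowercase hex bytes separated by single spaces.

The 8-byte key repeats, so the effective keystream is 8c 41 a2 97 c4 1f 39 19 8c 41 a2 97 c4.
byte 0: d5 ^ 8c = 59
byte 1: 38 ^ 41 = 79
byte 2: 88 ^ a2 = 2a
byte 3: d4 ^ 97 = 43
byte 4: 2c ^ c4 = e8
byte 5: df ^ 1f = c0
byte 6: 5c ^ 39 = 65
byte 7: 4c ^ 19 = 55
byte 8: 6b ^ 8c = e7
byte 9: 05 ^ 41 = 44
byte 10: 7e ^ a2 = dc
byte 11: e4 ^ 97 = 73
byte 12: b3 ^ c4 = 77

59 79 2a 43 e8 c0 65 55 e7 44 dc 73 77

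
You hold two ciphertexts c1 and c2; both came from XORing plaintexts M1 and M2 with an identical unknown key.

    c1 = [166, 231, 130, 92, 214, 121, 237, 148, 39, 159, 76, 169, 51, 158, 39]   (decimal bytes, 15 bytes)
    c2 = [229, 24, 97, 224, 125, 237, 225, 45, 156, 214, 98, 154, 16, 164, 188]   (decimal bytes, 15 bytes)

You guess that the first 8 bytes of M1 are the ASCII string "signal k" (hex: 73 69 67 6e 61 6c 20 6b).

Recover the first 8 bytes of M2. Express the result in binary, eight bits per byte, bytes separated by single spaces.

First, c1 ⊕ c2 = (M1 ⊕ K) ⊕ (M2 ⊕ K) = M1 ⊕ M2, so the key drops out. Then M2 = (M1 ⊕ M2) ⊕ M1 over the first 8 bytes.
byte 0: (a6 ⊕ e5) ⊕ 73 = 43 ⊕ 73 = 30
byte 1: (e7 ⊕ 18) ⊕ 69 = ff ⊕ 69 = 96
byte 2: (82 ⊕ 61) ⊕ 67 = e3 ⊕ 67 = 84
byte 3: (5c ⊕ e0) ⊕ 6e = bc ⊕ 6e = d2
byte 4: (d6 ⊕ 7d) ⊕ 61 = ab ⊕ 61 = ca
byte 5: (79 ⊕ ed) ⊕ 6c = 94 ⊕ 6c = f8
byte 6: (ed ⊕ e1) ⊕ 20 = 0c ⊕ 20 = 2c
byte 7: (94 ⊕ 2d) ⊕ 6b = b9 ⊕ 6b = d2

00110000 10010110 10000100 11010010 11001010 11111000 00101100 11010010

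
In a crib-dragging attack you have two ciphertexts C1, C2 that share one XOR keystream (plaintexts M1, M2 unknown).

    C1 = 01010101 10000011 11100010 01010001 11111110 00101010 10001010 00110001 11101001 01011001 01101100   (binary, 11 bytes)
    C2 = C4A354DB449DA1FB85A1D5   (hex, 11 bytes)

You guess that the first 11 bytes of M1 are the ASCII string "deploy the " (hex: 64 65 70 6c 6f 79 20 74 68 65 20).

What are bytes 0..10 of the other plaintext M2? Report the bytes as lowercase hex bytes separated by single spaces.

First, C1 ⊕ C2 = (M1 ⊕ K) ⊕ (M2 ⊕ K) = M1 ⊕ M2, so the key drops out. Then M2 = (M1 ⊕ M2) ⊕ M1 over the first 11 bytes.
byte 0: (55 ⊕ c4) ⊕ 64 = 91 ⊕ 64 = f5
byte 1: (83 ⊕ a3) ⊕ 65 = 20 ⊕ 65 = 45
byte 2: (e2 ⊕ 54) ⊕ 70 = b6 ⊕ 70 = c6
byte 3: (51 ⊕ db) ⊕ 6c = 8a ⊕ 6c = e6
byte 4: (fe ⊕ 44) ⊕ 6f = ba ⊕ 6f = d5
byte 5: (2a ⊕ 9d) ⊕ 79 = b7 ⊕ 79 = ce
byte 6: (8a ⊕ a1) ⊕ 20 = 2b ⊕ 20 = 0b
byte 7: (31 ⊕ fb) ⊕ 74 = ca ⊕ 74 = be
byte 8: (e9 ⊕ 85) ⊕ 68 = 6c ⊕ 68 = 04
byte 9: (59 ⊕ a1) ⊕ 65 = f8 ⊕ 65 = 9d
byte 10: (6c ⊕ d5) ⊕ 20 = b9 ⊕ 20 = 99

f5 45 c6 e6 d5 ce 0b be 04 9d 99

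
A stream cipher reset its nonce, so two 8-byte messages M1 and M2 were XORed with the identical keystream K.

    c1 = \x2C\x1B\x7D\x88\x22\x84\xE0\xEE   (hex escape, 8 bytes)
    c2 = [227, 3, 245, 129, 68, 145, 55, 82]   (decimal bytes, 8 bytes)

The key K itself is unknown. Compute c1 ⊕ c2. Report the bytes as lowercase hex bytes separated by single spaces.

cf 18 88 09 66 15 d7 bc

c1 ⊕ c2 = (M1 ⊕ K) ⊕ (M2 ⊕ K) = M1 ⊕ M2 — the shared key cancels under XOR.
2c ⊕ e3 = cf
1b ⊕ 03 = 18
7d ⊕ f5 = 88
88 ⊕ 81 = 09
22 ⊕ 44 = 66
84 ⊕ 91 = 15
e0 ⊕ 37 = d7
ee ⊕ 52 = bc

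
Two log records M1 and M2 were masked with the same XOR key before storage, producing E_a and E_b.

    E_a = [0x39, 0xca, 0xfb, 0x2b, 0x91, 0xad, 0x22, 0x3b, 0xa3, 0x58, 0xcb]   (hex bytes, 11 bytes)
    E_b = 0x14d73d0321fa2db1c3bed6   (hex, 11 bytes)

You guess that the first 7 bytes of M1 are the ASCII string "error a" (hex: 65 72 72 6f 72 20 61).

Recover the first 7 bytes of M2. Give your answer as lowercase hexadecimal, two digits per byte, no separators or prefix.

First, E_a ⊕ E_b = (M1 ⊕ K) ⊕ (M2 ⊕ K) = M1 ⊕ M2, so the key drops out. Then M2 = (M1 ⊕ M2) ⊕ M1 over the first 7 bytes.
byte 0: (39 xor 14) xor 65 = 2d xor 65 = 48
byte 1: (ca xor d7) xor 72 = 1d xor 72 = 6f
byte 2: (fb xor 3d) xor 72 = c6 xor 72 = b4
byte 3: (2b xor 03) xor 6f = 28 xor 6f = 47
byte 4: (91 xor 21) xor 72 = b0 xor 72 = c2
byte 5: (ad xor fa) xor 20 = 57 xor 20 = 77
byte 6: (22 xor 2d) xor 61 = 0f xor 61 = 6e

486fb447c2776e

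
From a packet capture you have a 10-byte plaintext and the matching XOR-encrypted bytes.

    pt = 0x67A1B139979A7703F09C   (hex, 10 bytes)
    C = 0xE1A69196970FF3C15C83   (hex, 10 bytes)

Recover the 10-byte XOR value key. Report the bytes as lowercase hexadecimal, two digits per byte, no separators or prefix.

Since C = pt ⊕ key, XORing both sides with pt gives key = pt ⊕ C.
67 XOR e1 = 86
a1 XOR a6 = 07
b1 XOR 91 = 20
39 XOR 96 = af
97 XOR 97 = 00
9a XOR 0f = 95
77 XOR f3 = 84
03 XOR c1 = c2
f0 XOR 5c = ac
9c XOR 83 = 1f

860720af009584c2ac1f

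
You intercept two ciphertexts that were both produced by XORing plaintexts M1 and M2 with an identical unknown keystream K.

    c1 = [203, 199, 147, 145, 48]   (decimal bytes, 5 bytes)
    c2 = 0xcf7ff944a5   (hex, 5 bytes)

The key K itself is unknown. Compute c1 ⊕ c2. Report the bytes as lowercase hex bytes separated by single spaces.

04 b8 6a d5 95

c1 ⊕ c2 = (M1 ⊕ K) ⊕ (M2 ⊕ K) = M1 ⊕ M2 — the shared key cancels under XOR.
byte 0: cb xor cf = 04
byte 1: c7 xor 7f = b8
byte 2: 93 xor f9 = 6a
byte 3: 91 xor 44 = d5
byte 4: 30 xor a5 = 95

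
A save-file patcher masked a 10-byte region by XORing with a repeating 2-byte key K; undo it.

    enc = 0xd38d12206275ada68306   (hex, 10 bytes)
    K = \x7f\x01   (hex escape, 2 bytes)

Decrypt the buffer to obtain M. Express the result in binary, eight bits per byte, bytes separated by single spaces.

The 2-byte key repeats, so the effective keystream is 7f 01 7f 01 7f 01 7f 01 7f 01.
byte 0: d3 ^ 7f = ac
byte 1: 8d ^ 01 = 8c
byte 2: 12 ^ 7f = 6d
byte 3: 20 ^ 01 = 21
byte 4: 62 ^ 7f = 1d
byte 5: 75 ^ 01 = 74
byte 6: ad ^ 7f = d2
byte 7: a6 ^ 01 = a7
byte 8: 83 ^ 7f = fc
byte 9: 06 ^ 01 = 07

10101100 10001100 01101101 00100001 00011101 01110100 11010010 10100111 11111100 00000111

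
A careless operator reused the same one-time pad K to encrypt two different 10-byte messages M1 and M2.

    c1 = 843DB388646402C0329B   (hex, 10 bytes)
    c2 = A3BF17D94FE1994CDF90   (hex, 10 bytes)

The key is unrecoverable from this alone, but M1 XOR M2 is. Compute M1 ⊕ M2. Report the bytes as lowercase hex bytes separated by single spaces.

27 82 a4 51 2b 85 9b 8c ed 0b

c1 ⊕ c2 = (M1 ⊕ K) ⊕ (M2 ⊕ K) = M1 ⊕ M2 — the shared key cancels under XOR.
84 XOR a3 = 27
3d XOR bf = 82
b3 XOR 17 = a4
88 XOR d9 = 51
64 XOR 4f = 2b
64 XOR e1 = 85
02 XOR 99 = 9b
c0 XOR 4c = 8c
32 XOR df = ed
9b XOR 90 = 0b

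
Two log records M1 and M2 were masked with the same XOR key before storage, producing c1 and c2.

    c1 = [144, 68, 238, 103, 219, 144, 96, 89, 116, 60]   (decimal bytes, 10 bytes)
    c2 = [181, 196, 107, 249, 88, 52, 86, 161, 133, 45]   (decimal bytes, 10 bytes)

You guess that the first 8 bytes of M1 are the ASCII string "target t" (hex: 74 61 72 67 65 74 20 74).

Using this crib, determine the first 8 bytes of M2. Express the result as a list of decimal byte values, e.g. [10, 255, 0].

First, c1 ⊕ c2 = (M1 ⊕ K) ⊕ (M2 ⊕ K) = M1 ⊕ M2, so the key drops out. Then M2 = (M1 ⊕ M2) ⊕ M1 over the first 8 bytes.
byte 0: (90 ⊕ b5) ⊕ 74 = 25 ⊕ 74 = 51
byte 1: (44 ⊕ c4) ⊕ 61 = 80 ⊕ 61 = e1
byte 2: (ee ⊕ 6b) ⊕ 72 = 85 ⊕ 72 = f7
byte 3: (67 ⊕ f9) ⊕ 67 = 9e ⊕ 67 = f9
byte 4: (db ⊕ 58) ⊕ 65 = 83 ⊕ 65 = e6
byte 5: (90 ⊕ 34) ⊕ 74 = a4 ⊕ 74 = d0
byte 6: (60 ⊕ 56) ⊕ 20 = 36 ⊕ 20 = 16
byte 7: (59 ⊕ a1) ⊕ 74 = f8 ⊕ 74 = 8c

[81, 225, 247, 249, 230, 208, 22, 140]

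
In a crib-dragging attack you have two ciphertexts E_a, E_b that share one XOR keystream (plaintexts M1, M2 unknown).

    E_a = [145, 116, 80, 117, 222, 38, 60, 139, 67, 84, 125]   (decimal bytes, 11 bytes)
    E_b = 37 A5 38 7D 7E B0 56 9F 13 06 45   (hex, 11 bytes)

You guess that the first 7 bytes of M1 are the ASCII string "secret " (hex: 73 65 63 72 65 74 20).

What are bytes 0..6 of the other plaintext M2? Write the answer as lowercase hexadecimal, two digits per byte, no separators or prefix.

First, E_a ⊕ E_b = (M1 ⊕ K) ⊕ (M2 ⊕ K) = M1 ⊕ M2, so the key drops out. Then M2 = (M1 ⊕ M2) ⊕ M1 over the first 7 bytes.
byte 0: (91 ^ 37) ^ 73 = a6 ^ 73 = d5
byte 1: (74 ^ a5) ^ 65 = d1 ^ 65 = b4
byte 2: (50 ^ 38) ^ 63 = 68 ^ 63 = 0b
byte 3: (75 ^ 7d) ^ 72 = 08 ^ 72 = 7a
byte 4: (de ^ 7e) ^ 65 = a0 ^ 65 = c5
byte 5: (26 ^ b0) ^ 74 = 96 ^ 74 = e2
byte 6: (3c ^ 56) ^ 20 = 6a ^ 20 = 4a

d5b40b7ac5e24a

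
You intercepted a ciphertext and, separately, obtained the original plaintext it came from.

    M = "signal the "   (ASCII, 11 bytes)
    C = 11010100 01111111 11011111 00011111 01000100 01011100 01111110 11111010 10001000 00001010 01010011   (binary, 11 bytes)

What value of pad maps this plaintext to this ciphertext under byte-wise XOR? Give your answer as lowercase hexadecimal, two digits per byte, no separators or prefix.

Since C = M ⊕ pad, XORing both sides with M gives pad = M ⊕ C.
01110011 ⊕ 11010100 = 10100111
01101001 ⊕ 01111111 = 00010110
01100111 ⊕ 11011111 = 10111000
01101110 ⊕ 00011111 = 01110001
01100001 ⊕ 01000100 = 00100101
01101100 ⊕ 01011100 = 00110000
00100000 ⊕ 01111110 = 01011110
01110100 ⊕ 11111010 = 10001110
01101000 ⊕ 10001000 = 11100000
01100101 ⊕ 00001010 = 01101111
00100000 ⊕ 01010011 = 01110011

a716b87125305e8ee06f73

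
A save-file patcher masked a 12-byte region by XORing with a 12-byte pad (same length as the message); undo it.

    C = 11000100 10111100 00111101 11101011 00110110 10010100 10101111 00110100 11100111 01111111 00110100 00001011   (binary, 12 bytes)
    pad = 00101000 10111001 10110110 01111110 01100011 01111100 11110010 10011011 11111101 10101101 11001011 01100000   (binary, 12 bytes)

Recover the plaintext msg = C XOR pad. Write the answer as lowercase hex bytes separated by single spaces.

ec 05 8b 95 55 e8 5d af 1a d2 ff 6b

byte 0: 196 ^  40 = 236
byte 1: 188 ^ 185 =   5
byte 2:  61 ^ 182 = 139
byte 3: 235 ^ 126 = 149
byte 4:  54 ^  99 =  85
byte 5: 148 ^ 124 = 232
byte 6: 175 ^ 242 =  93
byte 7:  52 ^ 155 = 175
byte 8: 231 ^ 253 =  26
byte 9: 127 ^ 173 = 210
byte 10:  52 ^ 203 = 255
byte 11:  11 ^  96 = 107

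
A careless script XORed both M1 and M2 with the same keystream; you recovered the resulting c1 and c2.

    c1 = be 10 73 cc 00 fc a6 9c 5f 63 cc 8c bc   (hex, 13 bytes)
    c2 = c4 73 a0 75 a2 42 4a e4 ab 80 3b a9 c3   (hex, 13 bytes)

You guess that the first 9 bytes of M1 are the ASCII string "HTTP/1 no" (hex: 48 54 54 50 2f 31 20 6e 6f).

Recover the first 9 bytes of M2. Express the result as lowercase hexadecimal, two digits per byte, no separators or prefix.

First, c1 ⊕ c2 = (M1 ⊕ K) ⊕ (M2 ⊕ K) = M1 ⊕ M2, so the key drops out. Then M2 = (M1 ⊕ M2) ⊕ M1 over the first 9 bytes.
byte 0: (be ^ c4) ^ 48 = 7a ^ 48 = 32
byte 1: (10 ^ 73) ^ 54 = 63 ^ 54 = 37
byte 2: (73 ^ a0) ^ 54 = d3 ^ 54 = 87
byte 3: (cc ^ 75) ^ 50 = b9 ^ 50 = e9
byte 4: (00 ^ a2) ^ 2f = a2 ^ 2f = 8d
byte 5: (fc ^ 42) ^ 31 = be ^ 31 = 8f
byte 6: (a6 ^ 4a) ^ 20 = ec ^ 20 = cc
byte 7: (9c ^ e4) ^ 6e = 78 ^ 6e = 16
byte 8: (5f ^ ab) ^ 6f = f4 ^ 6f = 9b

323787e98d8fcc169b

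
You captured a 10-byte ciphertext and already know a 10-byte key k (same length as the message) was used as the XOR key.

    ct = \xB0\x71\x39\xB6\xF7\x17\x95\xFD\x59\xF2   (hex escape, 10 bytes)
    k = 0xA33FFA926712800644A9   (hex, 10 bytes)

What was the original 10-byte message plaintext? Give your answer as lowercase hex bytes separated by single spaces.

XOR is its own inverse, so applying the key byte-wise gives the result directly.
byte 0: b0 xor a3 = 13
byte 1: 71 xor 3f = 4e
byte 2: 39 xor fa = c3
byte 3: b6 xor 92 = 24
byte 4: f7 xor 67 = 90
byte 5: 17 xor 12 = 05
byte 6: 95 xor 80 = 15
byte 7: fd xor 06 = fb
byte 8: 59 xor 44 = 1d
byte 9: f2 xor a9 = 5b

13 4e c3 24 90 05 15 fb 1d 5b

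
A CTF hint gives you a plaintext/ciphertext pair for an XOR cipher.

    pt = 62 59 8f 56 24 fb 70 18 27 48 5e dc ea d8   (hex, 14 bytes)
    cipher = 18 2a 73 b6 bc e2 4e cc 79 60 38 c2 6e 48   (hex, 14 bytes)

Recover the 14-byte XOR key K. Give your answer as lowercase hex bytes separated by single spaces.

Since cipher = pt ⊕ K, XORing both sides with pt gives K = pt ⊕ cipher.
62 ⊕ 18 = 7a
59 ⊕ 2a = 73
8f ⊕ 73 = fc
56 ⊕ b6 = e0
24 ⊕ bc = 98
fb ⊕ e2 = 19
70 ⊕ 4e = 3e
18 ⊕ cc = d4
27 ⊕ 79 = 5e
48 ⊕ 60 = 28
5e ⊕ 38 = 66
dc ⊕ c2 = 1e
ea ⊕ 6e = 84
d8 ⊕ 48 = 90

7a 73 fc e0 98 19 3e d4 5e 28 66 1e 84 90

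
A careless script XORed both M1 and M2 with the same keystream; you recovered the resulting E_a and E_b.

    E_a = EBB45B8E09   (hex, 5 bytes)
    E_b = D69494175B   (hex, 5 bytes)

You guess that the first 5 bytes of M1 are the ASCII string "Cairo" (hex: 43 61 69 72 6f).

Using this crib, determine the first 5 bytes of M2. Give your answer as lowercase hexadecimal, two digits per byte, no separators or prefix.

First, E_a ⊕ E_b = (M1 ⊕ K) ⊕ (M2 ⊕ K) = M1 ⊕ M2, so the key drops out. Then M2 = (M1 ⊕ M2) ⊕ M1 over the first 5 bytes.
byte 0: (eb ⊕ d6) ⊕ 43 = 3d ⊕ 43 = 7e
byte 1: (b4 ⊕ 94) ⊕ 61 = 20 ⊕ 61 = 41
byte 2: (5b ⊕ 94) ⊕ 69 = cf ⊕ 69 = a6
byte 3: (8e ⊕ 17) ⊕ 72 = 99 ⊕ 72 = eb
byte 4: (09 ⊕ 5b) ⊕ 6f = 52 ⊕ 6f = 3d

7e41a6eb3d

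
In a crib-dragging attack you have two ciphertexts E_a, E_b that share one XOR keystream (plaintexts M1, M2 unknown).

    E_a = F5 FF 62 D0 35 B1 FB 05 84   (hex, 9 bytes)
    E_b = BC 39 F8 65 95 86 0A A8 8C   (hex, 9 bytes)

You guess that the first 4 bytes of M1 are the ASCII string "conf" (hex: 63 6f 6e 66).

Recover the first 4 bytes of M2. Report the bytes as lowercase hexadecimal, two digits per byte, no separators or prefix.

First, E_a ⊕ E_b = (M1 ⊕ K) ⊕ (M2 ⊕ K) = M1 ⊕ M2, so the key drops out. Then M2 = (M1 ⊕ M2) ⊕ M1 over the first 4 bytes.
byte 0: (f5 xor bc) xor 63 = 49 xor 63 = 2a
byte 1: (ff xor 39) xor 6f = c6 xor 6f = a9
byte 2: (62 xor f8) xor 6e = 9a xor 6e = f4
byte 3: (d0 xor 65) xor 66 = b5 xor 66 = d3

2aa9f4d3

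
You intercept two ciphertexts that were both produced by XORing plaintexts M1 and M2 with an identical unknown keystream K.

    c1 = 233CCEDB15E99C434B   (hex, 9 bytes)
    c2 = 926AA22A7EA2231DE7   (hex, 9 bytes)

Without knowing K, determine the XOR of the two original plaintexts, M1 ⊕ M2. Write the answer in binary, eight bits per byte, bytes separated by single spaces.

c1 ⊕ c2 = (M1 ⊕ K) ⊕ (M2 ⊕ K) = M1 ⊕ M2 — the shared key cancels under XOR.
byte 0:  35 XOR 146 = 177
byte 1:  60 XOR 106 =  86
byte 2: 206 XOR 162 = 108
byte 3: 219 XOR  42 = 241
byte 4:  21 XOR 126 = 107
byte 5: 233 XOR 162 =  75
byte 6: 156 XOR  35 = 191
byte 7:  67 XOR  29 =  94
byte 8:  75 XOR 231 = 172

10110001 01010110 01101100 11110001 01101011 01001011 10111111 01011110 10101100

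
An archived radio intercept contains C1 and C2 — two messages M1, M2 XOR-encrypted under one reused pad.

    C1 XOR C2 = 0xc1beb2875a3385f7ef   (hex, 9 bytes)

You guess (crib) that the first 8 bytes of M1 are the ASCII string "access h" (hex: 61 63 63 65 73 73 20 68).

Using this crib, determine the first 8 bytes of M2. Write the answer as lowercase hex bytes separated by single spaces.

a0 dd d1 e2 29 40 a5 9f

Since C1 ⊕ C2 = M1 ⊕ M2, XORing with the guessed M1 bytes yields the corresponding M2 bytes: M2 = (C1 ⊕ C2) ⊕ M1.
193 ⊕  97 = 160
190 ⊕  99 = 221
178 ⊕  99 = 209
135 ⊕ 101 = 226
 90 ⊕ 115 =  41
 51 ⊕ 115 =  64
133 ⊕  32 = 165
247 ⊕ 104 = 159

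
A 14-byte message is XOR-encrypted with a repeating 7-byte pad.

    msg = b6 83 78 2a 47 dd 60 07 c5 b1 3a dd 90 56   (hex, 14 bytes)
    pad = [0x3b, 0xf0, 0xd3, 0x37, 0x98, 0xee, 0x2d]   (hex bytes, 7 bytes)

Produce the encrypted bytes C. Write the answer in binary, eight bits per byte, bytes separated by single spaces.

10001101 01110011 10101011 00011101 11011111 00110011 01001101 00111100 00110101 01100010 00001101 01000101 01111110 01111011

The 7-byte key repeats, so the effective keystream is 3b f0 d3 37 98 ee 2d 3b f0 d3 37 98 ee 2d.
byte 0: b6 ^ 3b = 8d
byte 1: 83 ^ f0 = 73
byte 2: 78 ^ d3 = ab
byte 3: 2a ^ 37 = 1d
byte 4: 47 ^ 98 = df
byte 5: dd ^ ee = 33
byte 6: 60 ^ 2d = 4d
byte 7: 07 ^ 3b = 3c
byte 8: c5 ^ f0 = 35
byte 9: b1 ^ d3 = 62
byte 10: 3a ^ 37 = 0d
byte 11: dd ^ 98 = 45
byte 12: 90 ^ ee = 7e
byte 13: 56 ^ 2d = 7b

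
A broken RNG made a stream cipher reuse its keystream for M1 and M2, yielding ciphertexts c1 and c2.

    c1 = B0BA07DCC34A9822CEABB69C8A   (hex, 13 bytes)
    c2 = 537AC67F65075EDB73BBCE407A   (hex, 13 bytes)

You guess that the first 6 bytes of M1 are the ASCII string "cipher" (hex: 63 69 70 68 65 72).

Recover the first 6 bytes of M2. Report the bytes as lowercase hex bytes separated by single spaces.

80 a9 b1 cb c3 3f

First, c1 ⊕ c2 = (M1 ⊕ K) ⊕ (M2 ⊕ K) = M1 ⊕ M2, so the key drops out. Then M2 = (M1 ⊕ M2) ⊕ M1 over the first 6 bytes.
byte 0: (b0 ^ 53) ^ 63 = e3 ^ 63 = 80
byte 1: (ba ^ 7a) ^ 69 = c0 ^ 69 = a9
byte 2: (07 ^ c6) ^ 70 = c1 ^ 70 = b1
byte 3: (dc ^ 7f) ^ 68 = a3 ^ 68 = cb
byte 4: (c3 ^ 65) ^ 65 = a6 ^ 65 = c3
byte 5: (4a ^ 07) ^ 72 = 4d ^ 72 = 3f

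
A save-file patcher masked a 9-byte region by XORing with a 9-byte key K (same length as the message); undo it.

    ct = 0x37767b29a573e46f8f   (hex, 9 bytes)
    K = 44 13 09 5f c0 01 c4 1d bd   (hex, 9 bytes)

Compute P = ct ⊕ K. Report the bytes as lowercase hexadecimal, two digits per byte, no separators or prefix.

736572766572207232

37 XOR 44 = 73
76 XOR 13 = 65
7b XOR 09 = 72
29 XOR 5f = 76
a5 XOR c0 = 65
73 XOR 01 = 72
e4 XOR c4 = 20
6f XOR 1d = 72
8f XOR bd = 32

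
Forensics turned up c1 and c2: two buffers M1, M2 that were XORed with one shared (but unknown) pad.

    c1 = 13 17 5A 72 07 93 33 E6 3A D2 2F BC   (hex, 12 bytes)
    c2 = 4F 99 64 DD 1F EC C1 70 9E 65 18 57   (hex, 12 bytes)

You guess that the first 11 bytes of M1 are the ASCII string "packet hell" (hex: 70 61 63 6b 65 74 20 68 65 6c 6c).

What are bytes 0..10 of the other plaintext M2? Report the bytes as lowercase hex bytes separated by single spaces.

First, c1 ⊕ c2 = (M1 ⊕ K) ⊕ (M2 ⊕ K) = M1 ⊕ M2, so the key drops out. Then M2 = (M1 ⊕ M2) ⊕ M1 over the first 11 bytes.
byte 0: (13 ⊕ 4f) ⊕ 70 = 5c ⊕ 70 = 2c
byte 1: (17 ⊕ 99) ⊕ 61 = 8e ⊕ 61 = ef
byte 2: (5a ⊕ 64) ⊕ 63 = 3e ⊕ 63 = 5d
byte 3: (72 ⊕ dd) ⊕ 6b = af ⊕ 6b = c4
byte 4: (07 ⊕ 1f) ⊕ 65 = 18 ⊕ 65 = 7d
byte 5: (93 ⊕ ec) ⊕ 74 = 7f ⊕ 74 = 0b
byte 6: (33 ⊕ c1) ⊕ 20 = f2 ⊕ 20 = d2
byte 7: (e6 ⊕ 70) ⊕ 68 = 96 ⊕ 68 = fe
byte 8: (3a ⊕ 9e) ⊕ 65 = a4 ⊕ 65 = c1
byte 9: (d2 ⊕ 65) ⊕ 6c = b7 ⊕ 6c = db
byte 10: (2f ⊕ 18) ⊕ 6c = 37 ⊕ 6c = 5b

2c ef 5d c4 7d 0b d2 fe c1 db 5b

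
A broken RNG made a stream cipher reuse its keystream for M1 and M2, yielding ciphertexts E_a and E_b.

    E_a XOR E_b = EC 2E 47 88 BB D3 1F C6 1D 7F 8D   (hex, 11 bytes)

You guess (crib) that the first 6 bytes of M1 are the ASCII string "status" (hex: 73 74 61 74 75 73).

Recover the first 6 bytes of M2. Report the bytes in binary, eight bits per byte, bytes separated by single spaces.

Since E_a ⊕ E_b = M1 ⊕ M2, XORing with the guessed M1 bytes yields the corresponding M2 bytes: M2 = (E_a ⊕ E_b) ⊕ M1.
11101100 XOR 01110011 = 10011111
00101110 XOR 01110100 = 01011010
01000111 XOR 01100001 = 00100110
10001000 XOR 01110100 = 11111100
10111011 XOR 01110101 = 11001110
11010011 XOR 01110011 = 10100000

10011111 01011010 00100110 11111100 11001110 10100000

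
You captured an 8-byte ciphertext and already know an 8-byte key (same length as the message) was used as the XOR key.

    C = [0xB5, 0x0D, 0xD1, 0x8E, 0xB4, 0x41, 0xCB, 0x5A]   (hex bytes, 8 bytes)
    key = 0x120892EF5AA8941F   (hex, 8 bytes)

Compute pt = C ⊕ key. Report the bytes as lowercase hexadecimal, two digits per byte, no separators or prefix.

a7054361eee95f45

byte 0: 10110101 ⊕ 00010010 = 10100111
byte 1: 00001101 ⊕ 00001000 = 00000101
byte 2: 11010001 ⊕ 10010010 = 01000011
byte 3: 10001110 ⊕ 11101111 = 01100001
byte 4: 10110100 ⊕ 01011010 = 11101110
byte 5: 01000001 ⊕ 10101000 = 11101001
byte 6: 11001011 ⊕ 10010100 = 01011111
byte 7: 01011010 ⊕ 00011111 = 01000101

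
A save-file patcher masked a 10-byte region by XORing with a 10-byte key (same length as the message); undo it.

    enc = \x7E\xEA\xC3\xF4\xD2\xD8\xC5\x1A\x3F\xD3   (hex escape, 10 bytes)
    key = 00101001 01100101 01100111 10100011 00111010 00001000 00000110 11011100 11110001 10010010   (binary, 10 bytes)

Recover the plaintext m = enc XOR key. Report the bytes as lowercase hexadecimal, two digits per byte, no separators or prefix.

7e ^ 29 = 57
ea ^ 65 = 8f
c3 ^ 67 = a4
f4 ^ a3 = 57
d2 ^ 3a = e8
d8 ^ 08 = d0
c5 ^ 06 = c3
1a ^ dc = c6
3f ^ f1 = ce
d3 ^ 92 = 41

578fa457e8d0c3c6ce41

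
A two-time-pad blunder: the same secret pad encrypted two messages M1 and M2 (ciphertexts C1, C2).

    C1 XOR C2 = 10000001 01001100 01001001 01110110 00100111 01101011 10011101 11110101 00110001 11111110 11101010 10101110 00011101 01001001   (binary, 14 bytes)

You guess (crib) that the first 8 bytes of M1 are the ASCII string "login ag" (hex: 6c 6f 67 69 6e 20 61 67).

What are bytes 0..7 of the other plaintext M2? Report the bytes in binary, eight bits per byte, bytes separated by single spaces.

11101101 00100011 00101110 00011111 01001001 01001011 11111100 10010010

Since C1 ⊕ C2 = M1 ⊕ M2, XORing with the guessed M1 bytes yields the corresponding M2 bytes: M2 = (C1 ⊕ C2) ⊕ M1.
81 xor 6c = ed
4c xor 6f = 23
49 xor 67 = 2e
76 xor 69 = 1f
27 xor 6e = 49
6b xor 20 = 4b
9d xor 61 = fc
f5 xor 67 = 92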